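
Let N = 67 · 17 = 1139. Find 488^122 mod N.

Mod 67: 488 ≡ 19; by Fermat, exponent reduces to 122 mod 66 = 56; 19^56 ≡ 33 (mod 67).
Mod 17: 488 ≡ 12; by Fermat, exponent reduces to 122 mod 16 = 10; 12^10 ≡ 9 (mod 17).
Combine by CRT: x ≡ 33 (mod 67), x ≡ 9 (mod 17) ⇒ x ≡ 502 (mod 1139).

502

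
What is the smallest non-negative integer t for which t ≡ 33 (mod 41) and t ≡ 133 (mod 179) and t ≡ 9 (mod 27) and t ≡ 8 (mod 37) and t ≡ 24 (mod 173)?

773392545

The moduli are pairwise coprime; N = 41·179·27·37·173 = 1268377353.
N/41 = 30936033; 30936033 ≡ 16 (mod 41); 16·18 ≡ 1, so inverse 18.
N/179 = 7085907; 7085907 ≡ 13 (mod 179); 13·124 ≡ 1, so inverse 124.
N/27 = 46976939; 46976939 ≡ 17 (mod 27); 17·8 ≡ 1, so inverse 8.
N/37 = 34280469; 34280469 ≡ 6 (mod 37); 6·31 ≡ 1, so inverse 31.
N/173 = 7331661; 7331661 ≡ 94 (mod 173); 94·127 ≡ 1, so inverse 127.
t ≡ 33·30936033·18 + 133·7085907·124 + 9·46976939·8 + 8·34280469·31 + 24·7331661·127 = 169467580494.
169467580494 mod 1268377353 = 773392545.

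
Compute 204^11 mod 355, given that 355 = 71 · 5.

209

Mod 71: 204 ≡ 62; 62^11 ≡ 67 (mod 71).
Mod 5: 204 ≡ 4; by Fermat, exponent reduces to 11 mod 4 = 3; 4^3 ≡ 4 (mod 5).
Combine by CRT: x ≡ 67 (mod 71), x ≡ 4 (mod 5) ⇒ x ≡ 209 (mod 355).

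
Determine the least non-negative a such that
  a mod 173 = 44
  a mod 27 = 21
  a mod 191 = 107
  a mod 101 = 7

The moduli are pairwise coprime; N = 173·27·191·101 = 90108261.
N/173 = 520857; 520857 ≡ 127 (mod 173); 127·94 ≡ 1, so inverse 94.
N/27 = 3337343; 3337343 ≡ 8 (mod 27); 8·17 ≡ 1, so inverse 17.
N/191 = 471771; 471771 ≡ 1 (mod 191), inverse 1.
N/101 = 892161; 892161 ≡ 28 (mod 101); 28·83 ≡ 1, so inverse 83.
a ≡ 44·520857·94 + 21·3337343·17 + 107·471771·1 + 7·892161·83 = 3914521041.
3914521041 mod 90108261 = 39865818.

39865818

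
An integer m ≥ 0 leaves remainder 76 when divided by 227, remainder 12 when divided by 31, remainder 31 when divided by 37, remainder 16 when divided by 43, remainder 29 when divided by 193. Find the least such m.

From m ≡ 76 (mod 227) write m = 76 + 227t. Substituting into m ≡ 12 (mod 31) gives 227t ≡ 29 (mod 31), and since 10⁻¹ ≡ 28 (mod 31), t ≡ 6. Hence m ≡ 76 + 227·6 = 1438 (mod 7037).
From m ≡ 1438 (mod 7037) write m = 1438 + 7037t. Substituting into m ≡ 31 (mod 37) gives 7037t ≡ 36 (mod 37), and since 7⁻¹ ≡ 16 (mod 37), t ≡ 21. Hence m ≡ 1438 + 7037·21 = 149215 (mod 260369).
From m ≡ 149215 (mod 260369) write m = 149215 + 260369t. Substituting into m ≡ 16 (mod 43) gives 260369t ≡ 11 (mod 43), and since 4⁻¹ ≡ 11 (mod 43), t ≡ 35. Hence m ≡ 149215 + 260369·35 = 9262130 (mod 11195867).
From m ≡ 9262130 (mod 11195867) write m = 9262130 + 11195867t. Substituting into m ≡ 29 (mod 193) gives 11195867t ≡ 162 (mod 193), and since 130⁻¹ ≡ 49 (mod 193), t ≡ 25. Hence m ≡ 9262130 + 11195867·25 = 289158805 (mod 2160802331).

289158805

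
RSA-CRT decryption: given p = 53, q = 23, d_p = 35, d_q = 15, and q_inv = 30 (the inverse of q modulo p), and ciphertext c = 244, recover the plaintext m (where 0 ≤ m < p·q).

m₁ = c^(d_p) mod p: c ≡ 32 (mod 53), and 32^35 mod 53 = 12.
m₂ = c^(d_q) mod q: c ≡ 14 (mod 23), and 14^15 mod 23 = 17.
h = q_inv·(m₁ − m₂) mod p = 30·(12 − 17) mod 53 = 9.
m = m₂ + h·q = 17 + 9·23 = 224.

224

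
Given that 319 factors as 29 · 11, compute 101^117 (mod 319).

106

Mod 29: 101 ≡ 14; by Fermat, exponent reduces to 117 mod 28 = 5; 14^5 ≡ 19 (mod 29).
Mod 11: 101 ≡ 2; by Fermat, exponent reduces to 117 mod 10 = 7; 2^7 ≡ 7 (mod 11).
Combine by CRT: x ≡ 19 (mod 29), x ≡ 7 (mod 11) ⇒ x ≡ 106 (mod 319).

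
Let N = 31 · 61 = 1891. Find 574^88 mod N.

Mod 31: 574 ≡ 16; by Fermat, exponent reduces to 88 mod 30 = 28; 16^28 ≡ 4 (mod 31).
Mod 61: 574 ≡ 25; by Fermat, exponent reduces to 88 mod 60 = 28; 25^28 ≡ 57 (mod 61).
Combine by CRT: x ≡ 4 (mod 31), x ≡ 57 (mod 61) ⇒ x ≡ 1399 (mod 1891).

1399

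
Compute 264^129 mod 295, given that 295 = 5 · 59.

Mod 5: 264 ≡ 4; by Fermat, exponent reduces to 129 mod 4 = 1; 4^1 ≡ 4 (mod 5).
Mod 59: 264 ≡ 28; by Fermat, exponent reduces to 129 mod 58 = 13; 28^13 ≡ 29 (mod 59).
Combine by CRT: x ≡ 4 (mod 5), x ≡ 29 (mod 59) ⇒ x ≡ 29 (mod 295).

29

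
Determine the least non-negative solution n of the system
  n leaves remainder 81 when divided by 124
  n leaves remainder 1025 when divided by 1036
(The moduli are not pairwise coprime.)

19673

gcd(124, 1036) = 4 and 4 | (1025 − 81), so the pair is consistent; merging gives n ≡ 19673 (mod 32116), where 32116 = lcm(124, 1036).
The solution is unique modulo lcm(124, 1036) = 32116.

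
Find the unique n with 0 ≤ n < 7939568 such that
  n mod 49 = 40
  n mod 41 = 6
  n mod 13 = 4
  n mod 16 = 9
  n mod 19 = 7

From n ≡ 40 (mod 49) write n = 40 + 49t. Substituting into n ≡ 6 (mod 41) gives 49t ≡ 7 (mod 41), and since 8⁻¹ ≡ 36 (mod 41), t ≡ 6. Hence n ≡ 40 + 49·6 = 334 (mod 2009).
From n ≡ 334 (mod 2009) write n = 334 + 2009t. Substituting into n ≡ 4 (mod 13) gives 2009t ≡ 8 (mod 13), and since 7⁻¹ ≡ 2 (mod 13), t ≡ 3. Hence n ≡ 334 + 2009·3 = 6361 (mod 26117).
From n ≡ 6361 (mod 26117) write n = 6361 + 26117t. Substituting into n ≡ 9 (mod 16) gives 26117t ≡ 0 (mod 16), and since 5⁻¹ ≡ 13 (mod 16), t ≡ 0. Hence n ≡ 6361 + 26117·0 = 6361 (mod 417872).
From n ≡ 6361 (mod 417872) write n = 6361 + 417872t. Substituting into n ≡ 7 (mod 19) gives 417872t ≡ 11 (mod 19), and since 5⁻¹ ≡ 4 (mod 19), t ≡ 6. Hence n ≡ 6361 + 417872·6 = 2513593 (mod 7939568).

2513593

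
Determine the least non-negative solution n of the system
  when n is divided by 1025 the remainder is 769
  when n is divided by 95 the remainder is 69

Combine the congruences pairwise.
gcd(1025, 95) = 5 and 5 | (69 − 769), so the pair is consistent; merging gives n ≡ 17169 (mod 19475), where 19475 = lcm(1025, 95).
The solution is unique modulo lcm(1025, 95) = 19475.

17169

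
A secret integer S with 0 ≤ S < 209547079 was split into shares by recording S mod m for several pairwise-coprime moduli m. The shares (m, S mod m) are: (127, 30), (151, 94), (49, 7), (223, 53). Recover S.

186930695

From S ≡ 30 (mod 127) write S = 30 + 127t. Substituting into S ≡ 94 (mod 151) gives 127t ≡ 64 (mod 151), and since 127⁻¹ ≡ 44 (mod 151), t ≡ 98. Hence S ≡ 30 + 127·98 = 12476 (mod 19177).
From S ≡ 12476 (mod 19177) write S = 12476 + 19177t. Substituting into S ≡ 7 (mod 49) gives 19177t ≡ 26 (mod 49), and since 18⁻¹ ≡ 30 (mod 49), t ≡ 45. Hence S ≡ 12476 + 19177·45 = 875441 (mod 939673).
From S ≡ 875441 (mod 939673) write S = 875441 + 939673t. Substituting into S ≡ 53 (mod 223) gives 939673t ≡ 110 (mod 223), and since 174⁻¹ ≡ 91 (mod 223), t ≡ 198. Hence S ≡ 875441 + 939673·198 = 186930695 (mod 209547079).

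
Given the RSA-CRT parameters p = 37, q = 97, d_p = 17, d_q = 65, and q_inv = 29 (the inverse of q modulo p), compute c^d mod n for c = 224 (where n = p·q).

m₁ = c^(d_p) mod p: c ≡ 2 (mod 37), and 2^17 mod 37 = 18.
m₂ = c^(d_q) mod q: c ≡ 30 (mod 97), and 30^65 mod 97 = 30.
h = q_inv·(m₁ − m₂) mod p = 29·(18 − 30) mod 37 = 22.
m = m₂ + h·q = 30 + 22·97 = 2164.

2164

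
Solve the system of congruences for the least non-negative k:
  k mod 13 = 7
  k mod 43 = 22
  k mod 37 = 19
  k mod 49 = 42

982443

The moduli are pairwise coprime; N = 13·43·37·49 = 1013467.
N/13 = 77959; 77959 ≡ 11 (mod 13); 11·6 ≡ 1, so inverse 6.
N/43 = 23569; 23569 ≡ 5 (mod 43); 5·26 ≡ 1, so inverse 26.
N/37 = 27391; 27391 ≡ 11 (mod 37); 11·27 ≡ 1, so inverse 27.
N/49 = 20683; 20683 ≡ 5 (mod 49); 5·10 ≡ 1, so inverse 10.
k ≡ 7·77959·6 + 22·23569·26 + 19·27391·27 + 42·20683·10 = 39494189.
39494189 mod 1013467 = 982443.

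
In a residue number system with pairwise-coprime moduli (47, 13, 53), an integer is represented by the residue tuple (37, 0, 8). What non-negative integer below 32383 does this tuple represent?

2340

From x ≡ 37 (mod 47) write x = 37 + 47t. Substituting into x ≡ 0 (mod 13) gives 47t ≡ 2 (mod 13), and since 8⁻¹ ≡ 5 (mod 13), t ≡ 10. Hence x ≡ 37 + 47·10 = 507 (mod 611).
From x ≡ 507 (mod 611) write x = 507 + 611t. Substituting into x ≡ 8 (mod 53) gives 611t ≡ 31 (mod 53), and since 28⁻¹ ≡ 36 (mod 53), t ≡ 3. Hence x ≡ 507 + 611·3 = 2340 (mod 32383).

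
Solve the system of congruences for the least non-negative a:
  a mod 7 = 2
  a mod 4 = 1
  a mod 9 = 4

The moduli are pairwise coprime; N = 7·4·9 = 252.
N/7 = 36; 36 ≡ 1 (mod 7), inverse 1.
N/4 = 63; 63 ≡ 3 (mod 4); 3·3 ≡ 1, so inverse 3.
N/9 = 28; 28 ≡ 1 (mod 9), inverse 1.
a ≡ 2·36·1 + 1·63·3 + 4·28·1 = 373.
373 mod 252 = 121.

121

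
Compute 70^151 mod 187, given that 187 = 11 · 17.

26

Mod 11: 70 ≡ 4; by Fermat, exponent reduces to 151 mod 10 = 1; 4^1 ≡ 4 (mod 11).
Mod 17: 70 ≡ 2; by Fermat, exponent reduces to 151 mod 16 = 7; 2^7 ≡ 9 (mod 17).
Combine by CRT: x ≡ 4 (mod 11), x ≡ 9 (mod 17) ⇒ x ≡ 26 (mod 187).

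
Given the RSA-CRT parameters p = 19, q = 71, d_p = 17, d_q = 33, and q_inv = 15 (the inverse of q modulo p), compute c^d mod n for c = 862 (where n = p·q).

49

m₁ = c^(d_p) mod p: c ≡ 7 (mod 19), and 7^17 mod 19 = 11.
m₂ = c^(d_q) mod q: c ≡ 10 (mod 71), and 10^33 mod 71 = 49.
h = q_inv·(m₁ − m₂) mod p = 15·(11 − 49) mod 19 = 0.
m = m₂ + h·q = 49 + 0·71 = 49.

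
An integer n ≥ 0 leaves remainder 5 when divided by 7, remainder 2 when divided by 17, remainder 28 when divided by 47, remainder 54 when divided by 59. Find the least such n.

179709

The moduli are pairwise coprime; M = 7·17·47·59 = 329987.
M/7 = 47141; 47141 ≡ 3 (mod 7); 3·5 ≡ 1, so inverse 5.
M/17 = 19411; 19411 ≡ 14 (mod 17); 14·11 ≡ 1, so inverse 11.
M/47 = 7021; 7021 ≡ 18 (mod 47); 18·34 ≡ 1, so inverse 34.
M/59 = 5593; 5593 ≡ 47 (mod 59); 47·54 ≡ 1, so inverse 54.
n ≡ 5·47141·5 + 2·19411·11 + 28·7021·34 + 54·5593·54 = 24598747.
24598747 mod 329987 = 179709.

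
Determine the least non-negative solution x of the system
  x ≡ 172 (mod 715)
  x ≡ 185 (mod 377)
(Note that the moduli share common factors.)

gcd(715, 377) = 13 and 13 | (185 − 172), so the pair is consistent; merging gives x ≡ 13757 (mod 20735), where 20735 = lcm(715, 377).
The solution is unique modulo lcm(715, 377) = 20735.

13757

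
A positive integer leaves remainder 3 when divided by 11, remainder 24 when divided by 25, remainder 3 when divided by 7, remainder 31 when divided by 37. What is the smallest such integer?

65299

The moduli are pairwise coprime; M = 11·25·7·37 = 71225.
M/11 = 6475; 6475 ≡ 7 (mod 11); 7·8 ≡ 1, so inverse 8.
M/25 = 2849; 2849 ≡ 24 (mod 25); 24·24 ≡ 1, so inverse 24.
M/7 = 10175; 10175 ≡ 4 (mod 7); 4·2 ≡ 1, so inverse 2.
M/37 = 1925; 1925 ≡ 1 (mod 37), inverse 1.
n ≡ 3·6475·8 + 24·2849·24 + 3·10175·2 + 31·1925·1 = 1917149.
1917149 mod 71225 = 65299.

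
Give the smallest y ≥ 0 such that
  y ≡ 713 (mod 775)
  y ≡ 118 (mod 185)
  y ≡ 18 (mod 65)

gcd(775, 185) = 5 and 5 | (118 − 713), so the pair is consistent; merging gives y ≡ 16213 (mod 28675), where 28675 = lcm(775, 185).
gcd(28675, 65) = 5 and 5 | (18 − 16213), so the pair is consistent; merging gives y ≡ 360313 (mod 372775), where 372775 = lcm(28675, 65).
The solution is unique modulo lcm(775, 185, 65) = 372775.

360313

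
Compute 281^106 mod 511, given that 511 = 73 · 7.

330

Mod 73: 281 ≡ 62; by Fermat, exponent reduces to 106 mod 72 = 34; 62^34 ≡ 38 (mod 73).
Mod 7: 281 ≡ 1; by Fermat, exponent reduces to 106 mod 6 = 4; 1^4 ≡ 1 (mod 7).
Combine by CRT: x ≡ 38 (mod 73), x ≡ 1 (mod 7) ⇒ x ≡ 330 (mod 511).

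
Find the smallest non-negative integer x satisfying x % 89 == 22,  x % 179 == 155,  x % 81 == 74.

725105

Combine the congruences pairwise.
From x ≡ 22 (mod 89) write x = 22 + 89t. Substituting into x ≡ 155 (mod 179) gives 89t ≡ 133 (mod 179), and since 89⁻¹ ≡ 177 (mod 179), t ≡ 92. Hence x ≡ 22 + 89·92 = 8210 (mod 15931).
From x ≡ 8210 (mod 15931) write x = 8210 + 15931t. Substituting into x ≡ 74 (mod 81) gives 15931t ≡ 45 (mod 81), and since 55⁻¹ ≡ 28 (mod 81), t ≡ 45. Hence x ≡ 8210 + 15931·45 = 725105 (mod 1290411).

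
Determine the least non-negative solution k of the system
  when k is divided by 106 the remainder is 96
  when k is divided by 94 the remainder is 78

2428

gcd(106, 94) = 2 and 2 | (78 − 96), so the pair is consistent; merging gives k ≡ 2428 (mod 4982), where 4982 = lcm(106, 94).
The solution is unique modulo lcm(106, 94) = 4982.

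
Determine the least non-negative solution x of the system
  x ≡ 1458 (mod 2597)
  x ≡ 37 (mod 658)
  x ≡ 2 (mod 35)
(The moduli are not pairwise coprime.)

253367

gcd(2597, 658) = 7 and 7 | (37 − 1458), so the pair is consistent; merging gives x ≡ 9249 (mod 244118), where 244118 = lcm(2597, 658).
gcd(244118, 35) = 7 and 7 | (2 − 9249), so the pair is consistent; merging gives x ≡ 253367 (mod 1220590), where 1220590 = lcm(244118, 35).
The solution is unique modulo lcm(2597, 658, 35) = 1220590.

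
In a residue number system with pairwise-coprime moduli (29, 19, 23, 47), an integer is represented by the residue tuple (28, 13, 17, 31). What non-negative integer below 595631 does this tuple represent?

From x ≡ 28 (mod 29) write x = 28 + 29t. Substituting into x ≡ 13 (mod 19) gives 29t ≡ 4 (mod 19), and since 10⁻¹ ≡ 2 (mod 19), t ≡ 8. Hence x ≡ 28 + 29·8 = 260 (mod 551).
From x ≡ 260 (mod 551) write x = 260 + 551t. Substituting into x ≡ 17 (mod 23) gives 551t ≡ 10 (mod 23), and since 22⁻¹ ≡ 22 (mod 23), t ≡ 13. Hence x ≡ 260 + 551·13 = 7423 (mod 12673).
From x ≡ 7423 (mod 12673) write x = 7423 + 12673t. Substituting into x ≡ 31 (mod 47) gives 12673t ≡ 34 (mod 47), and since 30⁻¹ ≡ 11 (mod 47), t ≡ 45. Hence x ≡ 7423 + 12673·45 = 577708 (mod 595631).

577708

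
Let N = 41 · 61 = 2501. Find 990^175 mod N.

Mod 41: 990 ≡ 6; by Fermat, exponent reduces to 175 mod 40 = 15; 6^15 ≡ 3 (mod 41).
Mod 61: 990 ≡ 14; by Fermat, exponent reduces to 175 mod 60 = 55; 14^55 ≡ 14 (mod 61).
Combine by CRT: x ≡ 3 (mod 41), x ≡ 14 (mod 61) ⇒ x ≡ 1356 (mod 2501).

1356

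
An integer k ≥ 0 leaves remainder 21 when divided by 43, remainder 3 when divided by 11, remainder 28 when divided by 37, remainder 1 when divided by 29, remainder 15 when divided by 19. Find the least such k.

Combine the congruences pairwise.
From k ≡ 21 (mod 43) write k = 21 + 43t. Substituting into k ≡ 3 (mod 11) gives 43t ≡ 4 (mod 11), and since 10⁻¹ ≡ 10 (mod 11), t ≡ 7. Hence k ≡ 21 + 43·7 = 322 (mod 473).
From k ≡ 322 (mod 473) write k = 322 + 473t. Substituting into k ≡ 28 (mod 37) gives 473t ≡ 2 (mod 37), and since 29⁻¹ ≡ 23 (mod 37), t ≡ 9. Hence k ≡ 322 + 473·9 = 4579 (mod 17501).
From k ≡ 4579 (mod 17501) write k = 4579 + 17501t. Substituting into k ≡ 1 (mod 29) gives 17501t ≡ 4 (mod 29), and since 14⁻¹ ≡ 27 (mod 29), t ≡ 21. Hence k ≡ 4579 + 17501·21 = 372100 (mod 507529).
From k ≡ 372100 (mod 507529) write k = 372100 + 507529t. Substituting into k ≡ 15 (mod 19) gives 507529t ≡ 11 (mod 19), and since 1⁻¹ ≡ 1 (mod 19), t ≡ 11. Hence k ≡ 372100 + 507529·11 = 5954919 (mod 9643051).

5954919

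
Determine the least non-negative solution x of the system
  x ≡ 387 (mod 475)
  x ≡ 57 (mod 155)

gcd(475, 155) = 5 and 5 | (57 − 387), so the pair is consistent; merging gives x ≡ 14162 (mod 14725), where 14725 = lcm(475, 155).
The solution is unique modulo lcm(475, 155) = 14725.

14162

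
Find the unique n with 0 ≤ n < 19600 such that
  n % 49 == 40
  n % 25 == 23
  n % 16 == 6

Combine the congruences pairwise.
From n ≡ 40 (mod 49) write n = 40 + 49t. Substituting into n ≡ 23 (mod 25) gives 49t ≡ 8 (mod 25), and since 24⁻¹ ≡ 24 (mod 25), t ≡ 17. Hence n ≡ 40 + 49·17 = 873 (mod 1225).
From n ≡ 873 (mod 1225) write n = 873 + 1225t. Substituting into n ≡ 6 (mod 16) gives 1225t ≡ 13 (mod 16), and since 9⁻¹ ≡ 9 (mod 16), t ≡ 5. Hence n ≡ 873 + 1225·5 = 6998 (mod 19600).

6998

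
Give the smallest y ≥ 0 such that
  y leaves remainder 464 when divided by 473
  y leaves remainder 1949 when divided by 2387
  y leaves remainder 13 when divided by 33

gcd(473, 2387) = 11 and 11 | (1949 − 464), so the pair is consistent; merging gives y ≡ 97429 (mod 102641), where 102641 = lcm(473, 2387).
gcd(102641, 33) = 11 and 11 | (13 − 97429), so the pair is consistent; merging gives y ≡ 97429 (mod 307923), where 307923 = lcm(102641, 33).
The solution is unique modulo lcm(473, 2387, 33) = 307923.

97429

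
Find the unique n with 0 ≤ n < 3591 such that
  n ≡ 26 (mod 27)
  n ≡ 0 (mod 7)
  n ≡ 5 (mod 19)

917

From n ≡ 26 (mod 27) write n = 26 + 27t. Substituting into n ≡ 0 (mod 7) gives 27t ≡ 2 (mod 7), and since 6⁻¹ ≡ 6 (mod 7), t ≡ 5. Hence n ≡ 26 + 27·5 = 161 (mod 189).
From n ≡ 161 (mod 189) write n = 161 + 189t. Substituting into n ≡ 5 (mod 19) gives 189t ≡ 15 (mod 19), and since 18⁻¹ ≡ 18 (mod 19), t ≡ 4. Hence n ≡ 161 + 189·4 = 917 (mod 3591).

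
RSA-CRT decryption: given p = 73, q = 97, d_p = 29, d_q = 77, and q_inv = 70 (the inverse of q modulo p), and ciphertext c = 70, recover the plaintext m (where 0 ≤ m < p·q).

m₁ = c^(d_p) mod p: c ≡ 70 (mod 73), and 70^29 mod 73 = 49.
m₂ = c^(d_q) mod q: c ≡ 70 (mod 97), and 70^77 mod 97 = 85.
h = q_inv·(m₁ − m₂) mod p = 70·(49 − 85) mod 73 = 35.
m = m₂ + h·q = 85 + 35·97 = 3480.

3480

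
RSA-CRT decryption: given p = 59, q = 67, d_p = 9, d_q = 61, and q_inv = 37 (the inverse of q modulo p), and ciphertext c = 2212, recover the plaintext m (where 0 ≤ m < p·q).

3686

m₁ = c^(d_p) mod p: c ≡ 29 (mod 59), and 29^9 mod 59 = 28.
m₂ = c^(d_q) mod q: c ≡ 1 (mod 67), and 1^61 mod 67 = 1.
h = q_inv·(m₁ − m₂) mod p = 37·(28 − 1) mod 59 = 55.
m = m₂ + h·q = 1 + 55·67 = 3686.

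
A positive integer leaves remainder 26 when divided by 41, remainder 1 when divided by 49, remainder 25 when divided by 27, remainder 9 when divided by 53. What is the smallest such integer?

The moduli are pairwise coprime; N = 41·49·27·53 = 2874879.
N/41 = 70119; 70119 ≡ 9 (mod 41); 9·32 ≡ 1, so inverse 32.
N/49 = 58671; 58671 ≡ 18 (mod 49); 18·30 ≡ 1, so inverse 30.
N/27 = 106477; 106477 ≡ 16 (mod 27); 16·22 ≡ 1, so inverse 22.
N/53 = 54243; 54243 ≡ 24 (mod 53); 24·42 ≡ 1, so inverse 42.
k ≡ 26·70119·32 + 1·58671·30 + 25·106477·22 + 9·54243·42 = 139165342.
139165342 mod 2874879 = 1171150.

1171150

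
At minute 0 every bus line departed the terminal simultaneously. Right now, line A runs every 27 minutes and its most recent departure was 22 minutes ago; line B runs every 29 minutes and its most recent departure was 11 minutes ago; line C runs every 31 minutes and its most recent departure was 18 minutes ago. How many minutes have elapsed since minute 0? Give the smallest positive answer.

20137

The moduli are pairwise coprime; N = 27·29·31 = 24273.
N/27 = 899; 899 ≡ 8 (mod 27); 8·17 ≡ 1, so inverse 17.
N/29 = 837; 837 ≡ 25 (mod 29); 25·7 ≡ 1, so inverse 7.
N/31 = 783; 783 ≡ 8 (mod 31); 8·4 ≡ 1, so inverse 4.
t ≡ 22·899·17 + 11·837·7 + 18·783·4 = 457051.
457051 mod 24273 = 20137.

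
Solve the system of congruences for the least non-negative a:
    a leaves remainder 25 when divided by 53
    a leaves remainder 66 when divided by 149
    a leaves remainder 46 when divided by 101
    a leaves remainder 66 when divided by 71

30911904

From a ≡ 25 (mod 53) write a = 25 + 53t. Substituting into a ≡ 66 (mod 149) gives 53t ≡ 41 (mod 149), and since 53⁻¹ ≡ 45 (mod 149), t ≡ 57. Hence a ≡ 25 + 53·57 = 3046 (mod 7897).
From a ≡ 3046 (mod 7897) write a = 3046 + 7897t. Substituting into a ≡ 46 (mod 101) gives 7897t ≡ 30 (mod 101), and since 19⁻¹ ≡ 16 (mod 101), t ≡ 76. Hence a ≡ 3046 + 7897·76 = 603218 (mod 797597).
From a ≡ 603218 (mod 797597) write a = 603218 + 797597t. Substituting into a ≡ 66 (mod 71) gives 797597t ≡ 64 (mod 71), and since 54⁻¹ ≡ 25 (mod 71), t ≡ 38. Hence a ≡ 603218 + 797597·38 = 30911904 (mod 56629387).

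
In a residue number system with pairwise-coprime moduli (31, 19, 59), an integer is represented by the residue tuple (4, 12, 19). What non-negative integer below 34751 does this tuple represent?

14946

From x ≡ 4 (mod 31) write x = 4 + 31t. Substituting into x ≡ 12 (mod 19) gives 31t ≡ 8 (mod 19), and since 12⁻¹ ≡ 8 (mod 19), t ≡ 7. Hence x ≡ 4 + 31·7 = 221 (mod 589).
From x ≡ 221 (mod 589) write x = 221 + 589t. Substituting into x ≡ 19 (mod 59) gives 589t ≡ 34 (mod 59), and since 58⁻¹ ≡ 58 (mod 59), t ≡ 25. Hence x ≡ 221 + 589·25 = 14946 (mod 34751).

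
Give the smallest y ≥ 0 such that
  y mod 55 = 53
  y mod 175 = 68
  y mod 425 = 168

6543

gcd(55, 175) = 5 and 5 | (68 − 53), so the pair is consistent; merging gives y ≡ 768 (mod 1925), where 1925 = lcm(55, 175).
gcd(1925, 425) = 25 and 25 | (168 − 768), so the pair is consistent; merging gives y ≡ 6543 (mod 32725), where 32725 = lcm(1925, 425).
The solution is unique modulo lcm(55, 175, 425) = 32725.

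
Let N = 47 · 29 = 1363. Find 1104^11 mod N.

134

Mod 47: 1104 ≡ 23; 23^11 ≡ 40 (mod 47).
Mod 29: 1104 ≡ 2; 2^11 ≡ 18 (mod 29).
Combine by CRT: x ≡ 40 (mod 47), x ≡ 18 (mod 29) ⇒ x ≡ 134 (mod 1363).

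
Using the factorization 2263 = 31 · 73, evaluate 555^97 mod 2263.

Mod 31: 555 ≡ 28; by Fermat, exponent reduces to 97 mod 30 = 7; 28^7 ≡ 14 (mod 31).
Mod 73: 555 ≡ 44; by Fermat, exponent reduces to 97 mod 72 = 25; 44^25 ≡ 42 (mod 73).
Combine by CRT: x ≡ 14 (mod 31), x ≡ 42 (mod 73) ⇒ x ≡ 1502 (mod 2263).

1502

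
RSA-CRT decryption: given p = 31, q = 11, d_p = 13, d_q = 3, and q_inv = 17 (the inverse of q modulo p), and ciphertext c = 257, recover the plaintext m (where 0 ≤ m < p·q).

328

m₁ = c^(d_p) mod p: c ≡ 9 (mod 31), and 9^13 mod 31 = 18.
m₂ = c^(d_q) mod q: c ≡ 4 (mod 11), and 4^3 mod 11 = 9.
h = q_inv·(m₁ − m₂) mod p = 17·(18 − 9) mod 31 = 29.
m = m₂ + h·q = 9 + 29·11 = 328.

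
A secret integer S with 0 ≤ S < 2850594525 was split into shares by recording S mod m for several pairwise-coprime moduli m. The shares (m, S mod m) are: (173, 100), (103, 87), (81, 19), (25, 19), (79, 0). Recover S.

The moduli are pairwise coprime; N = 173·103·81·25·79 = 2850594525.
N/173 = 16477425; 16477425 ≡ 40 (mod 173); 40·13 ≡ 1, so inverse 13.
N/103 = 27675675; 27675675 ≡ 90 (mod 103); 90·95 ≡ 1, so inverse 95.
N/81 = 35192525; 35192525 ≡ 50 (mod 81); 50·47 ≡ 1, so inverse 47.
N/25 = 114023781; 114023781 ≡ 6 (mod 25); 6·21 ≡ 1, so inverse 21.
N/79 = 36083475; 36083475 ≡ 67 (mod 79); 67·46 ≡ 1, so inverse 46.
S ≡ 100·16477425·13 + 87·27675675·95 + 19·35192525·47 + 19·114023781·21 + 0·36083475·46 = 327082519819.
327082519819 mod 2850594525 = 2114743969.

2114743969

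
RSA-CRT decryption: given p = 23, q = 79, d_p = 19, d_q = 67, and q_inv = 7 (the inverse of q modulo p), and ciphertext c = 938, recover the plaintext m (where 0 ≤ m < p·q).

m₁ = c^(d_p) mod p: c ≡ 18 (mod 23), and 18^19 mod 23 = 16.
m₂ = c^(d_q) mod q: c ≡ 69 (mod 79), and 69^67 mod 79 = 58.
h = q_inv·(m₁ − m₂) mod p = 7·(16 − 58) mod 23 = 5.
m = m₂ + h·q = 58 + 5·79 = 453.

453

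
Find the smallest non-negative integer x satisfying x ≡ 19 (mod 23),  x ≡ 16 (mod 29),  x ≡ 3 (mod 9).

The moduli are pairwise coprime; N = 23·29·9 = 6003.
N/23 = 261; 261 ≡ 8 (mod 23); 8·3 ≡ 1, so inverse 3.
N/29 = 207; 207 ≡ 4 (mod 29); 4·22 ≡ 1, so inverse 22.
N/9 = 667; 667 ≡ 1 (mod 9), inverse 1.
x ≡ 19·261·3 + 16·207·22 + 3·667·1 = 89742.
89742 mod 6003 = 5700.

5700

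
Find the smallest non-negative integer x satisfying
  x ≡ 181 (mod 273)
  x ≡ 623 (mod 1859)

35944

gcd(273, 1859) = 13 and 13 | (623 − 181), so the pair is consistent; merging gives x ≡ 35944 (mod 39039), where 39039 = lcm(273, 1859).
The solution is unique modulo lcm(273, 1859) = 39039.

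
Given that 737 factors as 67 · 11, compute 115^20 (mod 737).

540

Mod 67: 115 ≡ 48; 48^20 ≡ 4 (mod 67).
Mod 11: 115 ≡ 5; since 10 | 20, by Fermat 5^20 ≡ 1 (mod 11).
Combine by CRT: x ≡ 4 (mod 67), x ≡ 1 (mod 11) ⇒ x ≡ 540 (mod 737).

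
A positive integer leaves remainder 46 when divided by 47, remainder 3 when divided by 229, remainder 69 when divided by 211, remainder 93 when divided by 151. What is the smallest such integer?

The moduli are pairwise coprime; N = 47·229·211·151 = 342919943.
N/47 = 7296169; 7296169 ≡ 30 (mod 47); 30·11 ≡ 1, so inverse 11.
N/229 = 1497467; 1497467 ≡ 36 (mod 229); 36·70 ≡ 1, so inverse 70.
N/211 = 1625213; 1625213 ≡ 91 (mod 211); 91·160 ≡ 1, so inverse 160.
N/151 = 2270993; 2270993 ≡ 104 (mod 151); 104·106 ≡ 1, so inverse 106.
t ≡ 46·7296169·11 + 3·1497467·70 + 69·1625213·160 + 93·2270993·106 = 44336130098.
44336130098 mod 342919943 = 99457451.

99457451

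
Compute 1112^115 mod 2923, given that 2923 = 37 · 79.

1016

Mod 37: 1112 ≡ 2; by Fermat, exponent reduces to 115 mod 36 = 7; 2^7 ≡ 17 (mod 37).
Mod 79: 1112 ≡ 6; by Fermat, exponent reduces to 115 mod 78 = 37; 6^37 ≡ 68 (mod 79).
Combine by CRT: x ≡ 17 (mod 37), x ≡ 68 (mod 79) ⇒ x ≡ 1016 (mod 2923).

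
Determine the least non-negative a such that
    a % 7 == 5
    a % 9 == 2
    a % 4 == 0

236

The moduli are pairwise coprime; N = 7·9·4 = 252.
N/7 = 36; 36 ≡ 1 (mod 7), inverse 1.
N/9 = 28; 28 ≡ 1 (mod 9), inverse 1.
N/4 = 63; 63 ≡ 3 (mod 4); 3·3 ≡ 1, so inverse 3.
a ≡ 5·36·1 + 2·28·1 + 0·63·3 = 236.
236 mod 252 = 236.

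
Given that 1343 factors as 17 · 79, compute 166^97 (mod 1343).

Mod 17: 166 ≡ 13; by Fermat, exponent reduces to 97 mod 16 = 1; 13^1 ≡ 13 (mod 17).
Mod 79: 166 ≡ 8; by Fermat, exponent reduces to 97 mod 78 = 19; 8^19 ≡ 22 (mod 79).
Combine by CRT: x ≡ 13 (mod 17), x ≡ 22 (mod 79) ⇒ x ≡ 812 (mod 1343).

812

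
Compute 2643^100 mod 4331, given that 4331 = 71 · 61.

2380

Mod 71: 2643 ≡ 16; by Fermat, exponent reduces to 100 mod 70 = 30; 16^30 ≡ 37 (mod 71).
Mod 61: 2643 ≡ 20; by Fermat, exponent reduces to 100 mod 60 = 40; 20^40 ≡ 1 (mod 61).
Combine by CRT: x ≡ 37 (mod 71), x ≡ 1 (mod 61) ⇒ x ≡ 2380 (mod 4331).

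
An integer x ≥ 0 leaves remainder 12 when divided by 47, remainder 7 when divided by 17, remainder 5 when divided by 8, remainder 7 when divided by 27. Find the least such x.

From x ≡ 12 (mod 47) write x = 12 + 47t. Substituting into x ≡ 7 (mod 17) gives 47t ≡ 12 (mod 17), and since 13⁻¹ ≡ 4 (mod 17), t ≡ 14. Hence x ≡ 12 + 47·14 = 670 (mod 799).
From x ≡ 670 (mod 799) write x = 670 + 799t. Substituting into x ≡ 5 (mod 8) gives 799t ≡ 7 (mod 8), and since 7⁻¹ ≡ 7 (mod 8), t ≡ 1. Hence x ≡ 670 + 799·1 = 1469 (mod 6392).
From x ≡ 1469 (mod 6392) write x = 1469 + 6392t. Substituting into x ≡ 7 (mod 27) gives 6392t ≡ 23 (mod 27), and since 20⁻¹ ≡ 23 (mod 27), t ≡ 16. Hence x ≡ 1469 + 6392·16 = 103741 (mod 172584).

103741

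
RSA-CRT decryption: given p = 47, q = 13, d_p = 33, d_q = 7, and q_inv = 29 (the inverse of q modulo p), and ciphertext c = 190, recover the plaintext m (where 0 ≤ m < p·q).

m₁ = c^(d_p) mod p: c ≡ 2 (mod 47), and 2^33 mod 47 = 37.
m₂ = c^(d_q) mod q: c ≡ 8 (mod 13), and 8^7 mod 13 = 5.
h = q_inv·(m₁ − m₂) mod p = 29·(37 − 5) mod 47 = 35.
m = m₂ + h·q = 5 + 35·13 = 460.

460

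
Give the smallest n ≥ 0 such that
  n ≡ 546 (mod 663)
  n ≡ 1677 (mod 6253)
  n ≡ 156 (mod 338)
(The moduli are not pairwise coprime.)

Combine the congruences pairwise.
gcd(663, 6253) = 13 and 13 | (1677 − 546), so the pair is consistent; merging gives n ≡ 20436 (mod 318903), where 318903 = lcm(663, 6253).
gcd(318903, 338) = 169 and 169 | (156 − 20436), so the pair is consistent; merging gives n ≡ 20436 (mod 637806), where 637806 = lcm(318903, 338).
The solution is unique modulo lcm(663, 6253, 338) = 637806.

20436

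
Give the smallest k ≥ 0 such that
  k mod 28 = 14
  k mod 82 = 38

1022

Combine the congruences pairwise.
gcd(28, 82) = 2 and 2 | (38 − 14), so the pair is consistent; merging gives k ≡ 1022 (mod 1148), where 1148 = lcm(28, 82).
The solution is unique modulo lcm(28, 82) = 1148.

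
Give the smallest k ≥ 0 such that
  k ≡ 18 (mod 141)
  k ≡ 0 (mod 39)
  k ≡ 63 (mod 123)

Combine the congruences pairwise.
gcd(141, 39) = 3 and 3 | (0 − 18), so the pair is consistent; merging gives k ≡ 1287 (mod 1833), where 1833 = lcm(141, 39).
gcd(1833, 123) = 3 and 3 | (63 − 1287), so the pair is consistent; merging gives k ≡ 37947 (mod 75153), where 75153 = lcm(1833, 123).
The solution is unique modulo lcm(141, 39, 123) = 75153.

37947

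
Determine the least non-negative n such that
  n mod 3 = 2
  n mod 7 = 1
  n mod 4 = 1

29

From n ≡ 2 (mod 3) write n = 2 + 3t. Substituting into n ≡ 1 (mod 7) gives 3t ≡ 6 (mod 7), and since 3⁻¹ ≡ 5 (mod 7), t ≡ 2. Hence n ≡ 2 + 3·2 = 8 (mod 21).
From n ≡ 8 (mod 21) write n = 8 + 21t. Substituting into n ≡ 1 (mod 4) gives 21t ≡ 1 (mod 4), and since 1⁻¹ ≡ 1 (mod 4), t ≡ 1. Hence n ≡ 8 + 21·1 = 29 (mod 84).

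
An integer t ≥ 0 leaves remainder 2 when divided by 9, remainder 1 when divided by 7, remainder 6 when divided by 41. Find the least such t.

785

The moduli are pairwise coprime; N = 9·7·41 = 2583.
N/9 = 287; 287 ≡ 8 (mod 9); 8·8 ≡ 1, so inverse 8.
N/7 = 369; 369 ≡ 5 (mod 7); 5·3 ≡ 1, so inverse 3.
N/41 = 63; 63 ≡ 22 (mod 41); 22·28 ≡ 1, so inverse 28.
t ≡ 2·287·8 + 1·369·3 + 6·63·28 = 16283.
16283 mod 2583 = 785.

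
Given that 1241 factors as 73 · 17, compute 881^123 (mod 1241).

Mod 73: 881 ≡ 5; by Fermat, exponent reduces to 123 mod 72 = 51; 5^51 ≡ 43 (mod 73).
Mod 17: 881 ≡ 14; by Fermat, exponent reduces to 123 mod 16 = 11; 14^11 ≡ 10 (mod 17).
Combine by CRT: x ≡ 43 (mod 73), x ≡ 10 (mod 17) ⇒ x ≡ 554 (mod 1241).

554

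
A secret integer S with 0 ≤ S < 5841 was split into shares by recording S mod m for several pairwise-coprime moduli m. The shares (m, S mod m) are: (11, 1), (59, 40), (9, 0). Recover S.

Combine the congruences pairwise.
From S ≡ 1 (mod 11) write S = 1 + 11t. Substituting into S ≡ 40 (mod 59) gives 11t ≡ 39 (mod 59), and since 11⁻¹ ≡ 43 (mod 59), t ≡ 25. Hence S ≡ 1 + 11·25 = 276 (mod 649).
From S ≡ 276 (mod 649) write S = 276 + 649t. Substituting into S ≡ 0 (mod 9) gives 649t ≡ 3 (mod 9), and since 1⁻¹ ≡ 1 (mod 9), t ≡ 3. Hence S ≡ 276 + 649·3 = 2223 (mod 5841).

2223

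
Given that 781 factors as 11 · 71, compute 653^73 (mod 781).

Mod 11: 653 ≡ 4; by Fermat, exponent reduces to 73 mod 10 = 3; 4^3 ≡ 9 (mod 11).
Mod 71: 653 ≡ 14; by Fermat, exponent reduces to 73 mod 70 = 3; 14^3 ≡ 46 (mod 71).
Combine by CRT: x ≡ 9 (mod 11), x ≡ 46 (mod 71) ⇒ x ≡ 614 (mod 781).

614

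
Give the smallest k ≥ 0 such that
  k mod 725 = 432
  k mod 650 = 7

2607

gcd(725, 650) = 25 and 25 | (7 − 432), so the pair is consistent; merging gives k ≡ 2607 (mod 18850), where 18850 = lcm(725, 650).
The solution is unique modulo lcm(725, 650) = 18850.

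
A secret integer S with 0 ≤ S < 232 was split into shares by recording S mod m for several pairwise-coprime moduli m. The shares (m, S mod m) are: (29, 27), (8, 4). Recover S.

From S ≡ 27 (mod 29) write S = 27 + 29t. Substituting into S ≡ 4 (mod 8) gives 29t ≡ 1 (mod 8), and since 5⁻¹ ≡ 5 (mod 8), t ≡ 5. Hence S ≡ 27 + 29·5 = 172 (mod 232).

172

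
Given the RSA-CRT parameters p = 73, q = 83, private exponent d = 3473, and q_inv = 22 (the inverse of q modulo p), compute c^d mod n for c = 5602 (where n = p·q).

d_p = d mod (p−1) = 3473 mod 72 = 17; d_q = d mod (q−1) = 29.
m₁ = c^(d_p) mod p: c ≡ 54 (mod 73), and 54^17 mod 73 = 50.
m₂ = c^(d_q) mod q: c ≡ 41 (mod 83), and 41^29 mod 83 = 29.
h = q_inv·(m₁ − m₂) mod p = 22·(50 − 29) mod 73 = 24.
m = m₂ + h·q = 29 + 24·83 = 2021.

2021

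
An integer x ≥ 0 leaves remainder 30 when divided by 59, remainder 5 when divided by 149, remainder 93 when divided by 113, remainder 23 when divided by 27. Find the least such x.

6619181

The moduli are pairwise coprime; N = 59·149·113·27 = 26821341.
N/59 = 454599; 454599 ≡ 4 (mod 59); 4·15 ≡ 1, so inverse 15.
N/149 = 180009; 180009 ≡ 17 (mod 149); 17·114 ≡ 1, so inverse 114.
N/113 = 237357; 237357 ≡ 57 (mod 113); 57·2 ≡ 1, so inverse 2.
N/27 = 993383; 993383 ≡ 26 (mod 27); 26·26 ≡ 1, so inverse 26.
x ≡ 30·454599·15 + 5·180009·114 + 93·237357·2 + 23·993383·26 = 945366116.
945366116 mod 26821341 = 6619181.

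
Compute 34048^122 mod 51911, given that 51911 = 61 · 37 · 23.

Mod 61: 34048 ≡ 10; by Fermat, exponent reduces to 122 mod 60 = 2; 10^2 ≡ 39 (mod 61).
Mod 37: 34048 ≡ 8; by Fermat, exponent reduces to 122 mod 36 = 14; 8^14 ≡ 27 (mod 37).
Mod 23: 34048 ≡ 8; by Fermat, exponent reduces to 122 mod 22 = 12; 8^12 ≡ 8 (mod 23).
Combine by CRT: x ≡ 39 (mod 61), x ≡ 27 (mod 37), x ≡ 8 (mod 23) ⇒ x ≡ 16936 (mod 51911).

16936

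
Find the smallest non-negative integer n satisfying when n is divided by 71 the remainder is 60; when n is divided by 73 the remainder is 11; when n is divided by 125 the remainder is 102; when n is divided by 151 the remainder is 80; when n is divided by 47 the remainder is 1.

The moduli are pairwise coprime; M = 71·73·125·151·47 = 4597968875.
M/71 = 64760125; 64760125 ≡ 31 (mod 71); 31·55 ≡ 1, so inverse 55.
M/73 = 62985875; 62985875 ≡ 15 (mod 73); 15·39 ≡ 1, so inverse 39.
M/125 = 36783751; 36783751 ≡ 1 (mod 125), inverse 1.
M/151 = 30450125; 30450125 ≡ 69 (mod 151); 69·116 ≡ 1, so inverse 116.
M/47 = 97829125; 97829125 ≡ 35 (mod 47); 35·43 ≡ 1, so inverse 43.
n ≡ 60·64760125·55 + 11·62985875·39 + 102·36783751·1 + 80·30450125·116 + 1·97829125·43 = 531265107852.
531265107852 mod 4597968875 = 2498687227.

2498687227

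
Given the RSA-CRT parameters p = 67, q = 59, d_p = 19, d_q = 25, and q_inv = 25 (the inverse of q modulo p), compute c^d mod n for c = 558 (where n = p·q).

m₁ = c^(d_p) mod p: c ≡ 22 (mod 67), and 22^19 mod 67 = 40.
m₂ = c^(d_q) mod q: c ≡ 27 (mod 59), and 27^25 mod 59 = 19.
h = q_inv·(m₁ − m₂) mod p = 25·(40 − 19) mod 67 = 56.
m = m₂ + h·q = 19 + 56·59 = 3323.

3323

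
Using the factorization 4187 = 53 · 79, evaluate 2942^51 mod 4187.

3182

Mod 53: 2942 ≡ 27; 27^51 ≡ 2 (mod 53).
Mod 79: 2942 ≡ 19; 19^51 ≡ 22 (mod 79).
Combine by CRT: x ≡ 2 (mod 53), x ≡ 22 (mod 79) ⇒ x ≡ 3182 (mod 4187).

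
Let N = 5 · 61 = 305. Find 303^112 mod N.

56

Mod 5: 303 ≡ 3; since 4 | 112, by Fermat 3^112 ≡ 1 (mod 5).
Mod 61: 303 ≡ 59; by Fermat, exponent reduces to 112 mod 60 = 52; 59^52 ≡ 56 (mod 61).
Combine by CRT: x ≡ 1 (mod 5), x ≡ 56 (mod 61) ⇒ x ≡ 56 (mod 305).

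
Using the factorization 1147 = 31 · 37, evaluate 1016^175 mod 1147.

Mod 31: 1016 ≡ 24; by Fermat, exponent reduces to 175 mod 30 = 25; 24^25 ≡ 6 (mod 31).
Mod 37: 1016 ≡ 17; by Fermat, exponent reduces to 175 mod 36 = 31; 17^31 ≡ 2 (mod 37).
Combine by CRT: x ≡ 6 (mod 31), x ≡ 2 (mod 37) ⇒ x ≡ 409 (mod 1147).

409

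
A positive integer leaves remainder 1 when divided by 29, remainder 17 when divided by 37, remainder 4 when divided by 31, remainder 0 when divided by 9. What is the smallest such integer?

The moduli are pairwise coprime; N = 29·37·31·9 = 299367.
N/29 = 10323; 10323 ≡ 28 (mod 29); 28·28 ≡ 1, so inverse 28.
N/37 = 8091; 8091 ≡ 25 (mod 37); 25·3 ≡ 1, so inverse 3.
N/31 = 9657; 9657 ≡ 16 (mod 31); 16·2 ≡ 1, so inverse 2.
N/9 = 33263; 33263 ≡ 8 (mod 9); 8·8 ≡ 1, so inverse 8.
x ≡ 1·10323·28 + 17·8091·3 + 4·9657·2 + 0·33263·8 = 778941.
778941 mod 299367 = 180207.

180207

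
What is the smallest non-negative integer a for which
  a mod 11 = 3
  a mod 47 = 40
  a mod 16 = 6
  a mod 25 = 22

52022

The moduli are pairwise coprime; N = 11·47·16·25 = 206800.
N/11 = 18800; 18800 ≡ 1 (mod 11), inverse 1.
N/47 = 4400; 4400 ≡ 29 (mod 47); 29·13 ≡ 1, so inverse 13.
N/16 = 12925; 12925 ≡ 13 (mod 16); 13·5 ≡ 1, so inverse 5.
N/25 = 8272; 8272 ≡ 22 (mod 25); 22·8 ≡ 1, so inverse 8.
a ≡ 3·18800·1 + 40·4400·13 + 6·12925·5 + 22·8272·8 = 4188022.
4188022 mod 206800 = 52022.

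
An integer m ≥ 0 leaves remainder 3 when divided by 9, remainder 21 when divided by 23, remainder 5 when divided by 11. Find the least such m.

The moduli are pairwise coprime; N = 9·23·11 = 2277.
N/9 = 253; 253 ≡ 1 (mod 9), inverse 1.
N/23 = 99; 99 ≡ 7 (mod 23); 7·10 ≡ 1, so inverse 10.
N/11 = 207; 207 ≡ 9 (mod 11); 9·5 ≡ 1, so inverse 5.
m ≡ 3·253·1 + 21·99·10 + 5·207·5 = 26724.
26724 mod 2277 = 1677.

1677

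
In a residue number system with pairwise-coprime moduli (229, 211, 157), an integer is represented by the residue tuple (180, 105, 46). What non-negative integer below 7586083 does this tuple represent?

Combine the congruences pairwise.
From x ≡ 180 (mod 229) write x = 180 + 229t. Substituting into x ≡ 105 (mod 211) gives 229t ≡ 136 (mod 211), and since 18⁻¹ ≡ 129 (mod 211), t ≡ 31. Hence x ≡ 180 + 229·31 = 7279 (mod 48319).
From x ≡ 7279 (mod 48319) write x = 7279 + 48319t. Substituting into x ≡ 46 (mod 157) gives 48319t ≡ 146 (mod 157), and since 120⁻¹ ≡ 140 (mod 157), t ≡ 30. Hence x ≡ 7279 + 48319·30 = 1456849 (mod 7586083).

1456849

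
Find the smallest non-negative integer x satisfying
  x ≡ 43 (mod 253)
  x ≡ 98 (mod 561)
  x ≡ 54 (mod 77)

gcd(253, 561) = 11 and 11 | (98 − 43), so the pair is consistent; merging gives x ≡ 12440 (mod 12903), where 12903 = lcm(253, 561).
gcd(12903, 77) = 11 and 11 | (54 − 12440), so the pair is consistent; merging gives x ≡ 38246 (mod 90321), where 90321 = lcm(12903, 77).
The solution is unique modulo lcm(253, 561, 77) = 90321.

38246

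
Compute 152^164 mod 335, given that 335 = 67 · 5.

26

Mod 67: 152 ≡ 18; by Fermat, exponent reduces to 164 mod 66 = 32; 18^32 ≡ 26 (mod 67).
Mod 5: 152 ≡ 2; since 4 | 164, by Fermat 2^164 ≡ 1 (mod 5).
Combine by CRT: x ≡ 26 (mod 67), x ≡ 1 (mod 5) ⇒ x ≡ 26 (mod 335).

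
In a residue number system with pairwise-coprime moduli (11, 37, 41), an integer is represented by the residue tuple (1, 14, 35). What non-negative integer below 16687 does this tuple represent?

199

Combine the congruences pairwise.
From x ≡ 1 (mod 11) write x = 1 + 11t. Substituting into x ≡ 14 (mod 37) gives 11t ≡ 13 (mod 37), and since 11⁻¹ ≡ 27 (mod 37), t ≡ 18. Hence x ≡ 1 + 11·18 = 199 (mod 407).
From x ≡ 199 (mod 407) write x = 199 + 407t. Substituting into x ≡ 35 (mod 41) gives 407t ≡ 0 (mod 41), and since 38⁻¹ ≡ 27 (mod 41), t ≡ 0. Hence x ≡ 199 + 407·0 = 199 (mod 16687).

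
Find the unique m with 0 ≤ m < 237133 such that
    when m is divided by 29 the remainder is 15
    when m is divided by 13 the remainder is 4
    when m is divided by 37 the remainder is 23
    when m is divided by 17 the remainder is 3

Combine the congruences pairwise.
From m ≡ 15 (mod 29) write m = 15 + 29t. Substituting into m ≡ 4 (mod 13) gives 29t ≡ 2 (mod 13), and since 3⁻¹ ≡ 9 (mod 13), t ≡ 5. Hence m ≡ 15 + 29·5 = 160 (mod 377).
From m ≡ 160 (mod 377) write m = 160 + 377t. Substituting into m ≡ 23 (mod 37) gives 377t ≡ 11 (mod 37), and since 7⁻¹ ≡ 16 (mod 37), t ≡ 28. Hence m ≡ 160 + 377·28 = 10716 (mod 13949).
From m ≡ 10716 (mod 13949) write m = 10716 + 13949t. Substituting into m ≡ 3 (mod 17) gives 13949t ≡ 14 (mod 17), and since 9⁻¹ ≡ 2 (mod 17), t ≡ 11. Hence m ≡ 10716 + 13949·11 = 164155 (mod 237133).

164155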